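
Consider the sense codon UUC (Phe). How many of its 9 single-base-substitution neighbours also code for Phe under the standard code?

1

Position 1: none → 0 synonymous.
Position 2: none → 0 synonymous.
Position 3: UUU → 1 synonymous.
Total: 0 + 0 + 1 = 1.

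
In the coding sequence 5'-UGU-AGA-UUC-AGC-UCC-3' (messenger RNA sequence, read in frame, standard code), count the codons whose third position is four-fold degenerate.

1

Codon 1 UGU (Cys): third position 2-fold.
Codon 2 AGA (Arg): third position 2-fold.
Codon 3 UUC (Phe): third position 2-fold.
Codon 4 AGC (Ser): third position 2-fold.
Codon 5 UCC (Ser): third position 4-fold.
Four-fold degenerate third positions: 1.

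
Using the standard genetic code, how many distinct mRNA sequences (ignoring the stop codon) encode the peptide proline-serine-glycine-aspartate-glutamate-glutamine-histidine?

Pro: 4 codons.
Ser: 6 codons.
Gly: 4 codons.
Asp: 2 codons.
Glu: 2 codons.
Gln: 2 codons.
His: 2 codons.
4 × 6 × 4 × 2 × 2 × 2 × 2 = 1536.

1536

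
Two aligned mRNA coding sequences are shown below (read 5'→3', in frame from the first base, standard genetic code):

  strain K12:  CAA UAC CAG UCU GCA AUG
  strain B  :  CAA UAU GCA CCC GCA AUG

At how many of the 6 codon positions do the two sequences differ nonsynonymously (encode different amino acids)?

2

Codon 1: CAA Gln / CAA Gln — identical.
Codon 2: UAC Tyr / UAU Tyr — synonymous.
Codon 3: CAG Gln / GCA Ala — nonsynonymous.
Codon 4: UCU Ser / CCC Pro — nonsynonymous.
Codon 5: GCA Ala / GCA Ala — identical.
Codon 6: AUG Met / AUG Met — identical.
Nonsynonymous differences: 2.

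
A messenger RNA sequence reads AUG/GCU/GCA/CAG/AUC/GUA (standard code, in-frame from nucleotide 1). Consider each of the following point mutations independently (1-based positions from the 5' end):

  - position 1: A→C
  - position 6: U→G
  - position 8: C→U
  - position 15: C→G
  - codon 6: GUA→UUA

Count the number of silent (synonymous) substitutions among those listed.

1

Codon 1: AUG (Met) → CUG (Leu) — missense.
Codon 2: GCU (Ala) → GCG (Ala) — synonymous.
Codon 3: GCA (Ala) → GUA (Val) — missense.
Codon 5: AUC (Ile) → AUG (Met) — missense.
Codon 6: GUA (Val) → UUA (Leu) — missense.
Synonymous: 1 of 5.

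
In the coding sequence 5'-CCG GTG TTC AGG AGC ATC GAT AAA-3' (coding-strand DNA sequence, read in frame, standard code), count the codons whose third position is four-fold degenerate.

Codon 1 CCG (Pro): third position 4-fold.
Codon 2 GTG (Val): third position 4-fold.
Codon 3 TTC (Phe): third position 2-fold.
Codon 4 AGG (Arg): third position 2-fold.
Codon 5 AGC (Ser): third position 2-fold.
Codon 6 ATC (Ile): third position 3-fold.
Codon 7 GAT (Asp): third position 2-fold.
Codon 8 AAA (Lys): third position 2-fold.
Four-fold degenerate third positions: 2.

2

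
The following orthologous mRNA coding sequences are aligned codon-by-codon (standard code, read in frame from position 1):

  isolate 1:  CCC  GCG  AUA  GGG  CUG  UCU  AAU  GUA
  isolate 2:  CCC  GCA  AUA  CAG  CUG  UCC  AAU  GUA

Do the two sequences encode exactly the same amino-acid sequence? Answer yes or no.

no

Codon 1: CCC Pro / CCC Pro — identical.
Codon 2: GCG Ala / GCA Ala — synonymous.
Codon 3: AUA Ile / AUA Ile — identical.
Codon 4: GGG Gly / CAG Gln — nonsynonymous.
Codon 5: CUG Leu / CUG Leu — identical.
Codon 6: UCU Ser / UCC Ser — synonymous.
Codon 7: AAU Asn / AAU Asn — identical.
Codon 8: GUA Val / GUA Val — identical.
Nonsynonymous differences: 1 → different protein.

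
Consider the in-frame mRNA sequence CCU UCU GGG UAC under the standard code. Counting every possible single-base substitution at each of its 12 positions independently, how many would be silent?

10

Codon 1 (CCU, Pro): 3 synonymous substitutions.
Codon 2 (UCU, Ser): 3 synonymous substitutions.
Codon 3 (GGG, Gly): 3 synonymous substitutions.
Codon 4 (UAC, Tyr): 1 synonymous substitution.
Total: 3 + 3 + 3 + 1 = 10.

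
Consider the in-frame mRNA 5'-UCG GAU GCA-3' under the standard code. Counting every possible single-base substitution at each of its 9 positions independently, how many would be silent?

7

Codon 1 (UCG, Ser): 3 synonymous substitutions.
Codon 2 (GAU, Asp): 1 synonymous substitution.
Codon 3 (GCA, Ala): 3 synonymous substitutions.
Total: 3 + 1 + 3 = 7.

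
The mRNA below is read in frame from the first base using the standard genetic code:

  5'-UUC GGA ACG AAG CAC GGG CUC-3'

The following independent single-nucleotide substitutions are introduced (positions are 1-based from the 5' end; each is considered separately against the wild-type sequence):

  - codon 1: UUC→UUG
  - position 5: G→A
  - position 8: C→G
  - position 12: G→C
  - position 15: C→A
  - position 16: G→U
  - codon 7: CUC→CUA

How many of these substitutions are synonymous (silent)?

1

Codon 1: UUC (Phe) → UUG (Leu) — missense.
Codon 2: GGA (Gly) → GAA (Glu) — missense.
Codon 3: ACG (Thr) → AGG (Arg) — missense.
Codon 4: AAG (Lys) → AAC (Asn) — missense.
Codon 5: CAC (His) → CAA (Gln) — missense.
Codon 6: GGG (Gly) → UGG (Trp) — missense.
Codon 7: CUC (Leu) → CUA (Leu) — synonymous.
Synonymous: 1 of 7.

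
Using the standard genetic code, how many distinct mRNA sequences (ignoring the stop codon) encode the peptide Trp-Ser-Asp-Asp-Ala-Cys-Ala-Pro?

Trp: 1 codon.
Ser: 6 codons.
Asp: 2 codons.
Asp: 2 codons.
Ala: 4 codons.
Cys: 2 codons.
Ala: 4 codons.
Pro: 4 codons.
1 × 6 × 2 × 2 × 4 × 2 × 4 × 4 = 3072.

3072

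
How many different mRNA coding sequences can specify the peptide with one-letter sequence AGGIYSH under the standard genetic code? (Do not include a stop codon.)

4608

Ala: 4 codons.
Gly: 4 codons.
Gly: 4 codons.
Ile: 3 codons.
Tyr: 2 codons.
Ser: 6 codons.
His: 2 codons.
4 × 4 × 4 × 3 × 2 × 6 × 2 = 4608.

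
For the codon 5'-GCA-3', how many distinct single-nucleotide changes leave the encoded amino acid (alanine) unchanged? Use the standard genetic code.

3

Position 1: none → 0 synonymous.
Position 2: none → 0 synonymous.
Position 3: GCU, GCC, GCG → 3 synonymous.
Total: 0 + 0 + 3 = 3.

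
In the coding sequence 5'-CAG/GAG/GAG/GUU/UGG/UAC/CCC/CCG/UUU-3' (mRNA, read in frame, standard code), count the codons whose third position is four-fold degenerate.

Codon 1 CAG (Gln): third position 2-fold.
Codon 2 GAG (Glu): third position 2-fold.
Codon 3 GAG (Glu): third position 2-fold.
Codon 4 GUU (Val): third position 4-fold.
Codon 5 UGG (Trp): third position 1-fold.
Codon 6 UAC (Tyr): third position 2-fold.
Codon 7 CCC (Pro): third position 4-fold.
Codon 8 CCG (Pro): third position 4-fold.
Codon 9 UUU (Phe): third position 2-fold.
Four-fold degenerate third positions: 3.

3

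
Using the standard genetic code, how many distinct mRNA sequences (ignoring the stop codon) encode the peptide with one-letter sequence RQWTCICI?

Arg: 6 codons.
Gln: 2 codons.
Trp: 1 codon.
Thr: 4 codons.
Cys: 2 codons.
Ile: 3 codons.
Cys: 2 codons.
Ile: 3 codons.
6 × 2 × 1 × 4 × 2 × 3 × 2 × 3 = 1728.

1728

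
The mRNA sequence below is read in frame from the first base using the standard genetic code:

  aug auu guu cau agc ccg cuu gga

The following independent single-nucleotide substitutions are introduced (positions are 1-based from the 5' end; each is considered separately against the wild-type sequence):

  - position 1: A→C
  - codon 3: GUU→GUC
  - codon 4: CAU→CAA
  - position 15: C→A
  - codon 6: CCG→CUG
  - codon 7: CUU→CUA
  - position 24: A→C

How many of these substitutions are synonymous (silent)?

3

Codon 1: AUG (Met) → CUG (Leu) — missense.
Codon 3: GUU (Val) → GUC (Val) — synonymous.
Codon 4: CAU (His) → CAA (Gln) — missense.
Codon 5: AGC (Ser) → AGA (Arg) — missense.
Codon 6: CCG (Pro) → CUG (Leu) — missense.
Codon 7: CUU (Leu) → CUA (Leu) — synonymous.
Codon 8: GGA (Gly) → GGC (Gly) — synonymous.
Synonymous: 3 of 7.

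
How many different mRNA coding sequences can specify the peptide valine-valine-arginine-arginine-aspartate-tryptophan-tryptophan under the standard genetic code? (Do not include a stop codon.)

Val: 4 codons.
Val: 4 codons.
Arg: 6 codons.
Arg: 6 codons.
Asp: 2 codons.
Trp: 1 codon.
Trp: 1 codon.
4 × 4 × 6 × 6 × 2 × 1 × 1 = 1152.

1152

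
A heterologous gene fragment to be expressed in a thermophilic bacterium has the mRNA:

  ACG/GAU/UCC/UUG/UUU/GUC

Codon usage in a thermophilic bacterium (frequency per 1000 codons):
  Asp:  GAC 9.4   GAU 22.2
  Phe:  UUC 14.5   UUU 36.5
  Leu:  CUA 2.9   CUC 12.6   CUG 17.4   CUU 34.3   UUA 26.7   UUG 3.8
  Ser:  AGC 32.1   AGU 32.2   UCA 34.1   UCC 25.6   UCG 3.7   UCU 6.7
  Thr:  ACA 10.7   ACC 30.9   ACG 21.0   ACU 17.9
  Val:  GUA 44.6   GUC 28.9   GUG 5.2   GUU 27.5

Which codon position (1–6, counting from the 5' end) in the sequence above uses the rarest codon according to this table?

4

Codon 1 ACG (Thr): 21.0 per 1000.
Codon 2 GAU (Asp): 22.2 per 1000.
Codon 3 UCC (Ser): 25.6 per 1000.
Codon 4 UUG (Leu): 3.8 per 1000.
Codon 5 UUU (Phe): 36.5 per 1000.
Codon 6 GUC (Val): 28.9 per 1000.
Lowest frequency is 3.8 at codon 4.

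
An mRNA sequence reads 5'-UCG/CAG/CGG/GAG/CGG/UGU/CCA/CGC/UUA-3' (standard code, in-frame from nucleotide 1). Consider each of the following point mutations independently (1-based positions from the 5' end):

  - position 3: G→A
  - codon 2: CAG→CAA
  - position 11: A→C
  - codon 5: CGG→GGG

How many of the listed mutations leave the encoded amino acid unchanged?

Codon 1: UCG (Ser) → UCA (Ser) — synonymous.
Codon 2: CAG (Gln) → CAA (Gln) — synonymous.
Codon 4: GAG (Glu) → GCG (Ala) — missense.
Codon 5: CGG (Arg) → GGG (Gly) — missense.
Synonymous: 2 of 4.

2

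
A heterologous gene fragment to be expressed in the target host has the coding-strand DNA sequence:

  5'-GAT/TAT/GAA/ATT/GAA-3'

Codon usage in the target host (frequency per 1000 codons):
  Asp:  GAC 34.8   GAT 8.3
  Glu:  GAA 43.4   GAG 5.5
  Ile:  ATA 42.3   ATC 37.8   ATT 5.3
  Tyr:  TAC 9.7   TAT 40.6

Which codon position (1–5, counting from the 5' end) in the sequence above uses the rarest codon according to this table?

Codon 1 GAT (Asp): 8.3 per 1000.
Codon 2 TAT (Tyr): 40.6 per 1000.
Codon 3 GAA (Glu): 43.4 per 1000.
Codon 4 ATT (Ile): 5.3 per 1000.
Codon 5 GAA (Glu): 43.4 per 1000.
Lowest frequency is 5.3 at codon 4.

4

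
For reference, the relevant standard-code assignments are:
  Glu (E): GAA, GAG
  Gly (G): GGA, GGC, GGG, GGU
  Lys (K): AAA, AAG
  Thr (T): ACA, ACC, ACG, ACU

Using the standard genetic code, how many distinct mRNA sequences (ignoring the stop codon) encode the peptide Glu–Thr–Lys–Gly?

64

Glu: 2 codons.
Thr: 4 codons.
Lys: 2 codons.
Gly: 4 codons.
2 × 4 × 2 × 4 = 64.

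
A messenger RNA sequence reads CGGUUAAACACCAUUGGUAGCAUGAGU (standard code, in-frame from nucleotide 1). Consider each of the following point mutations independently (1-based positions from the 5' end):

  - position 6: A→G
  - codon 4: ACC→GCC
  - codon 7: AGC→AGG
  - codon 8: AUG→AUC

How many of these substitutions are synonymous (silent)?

1

Codon 2: UUA (Leu) → UUG (Leu) — synonymous.
Codon 4: ACC (Thr) → GCC (Ala) — missense.
Codon 7: AGC (Ser) → AGG (Arg) — missense.
Codon 8: AUG (Met) → AUC (Ile) — missense.
Synonymous: 1 of 4.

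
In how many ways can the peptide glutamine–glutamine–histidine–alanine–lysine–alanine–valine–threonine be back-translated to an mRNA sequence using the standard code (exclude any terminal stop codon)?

4096

Gln: 2 codons.
Gln: 2 codons.
His: 2 codons.
Ala: 4 codons.
Lys: 2 codons.
Ala: 4 codons.
Val: 4 codons.
Thr: 4 codons.
2 × 2 × 2 × 4 × 2 × 4 × 4 × 4 = 4096.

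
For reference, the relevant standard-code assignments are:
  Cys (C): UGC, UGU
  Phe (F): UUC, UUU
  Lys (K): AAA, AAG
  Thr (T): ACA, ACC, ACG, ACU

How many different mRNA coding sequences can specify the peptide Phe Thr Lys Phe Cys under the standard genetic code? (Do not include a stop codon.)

Phe: 2 codons.
Thr: 4 codons.
Lys: 2 codons.
Phe: 2 codons.
Cys: 2 codons.
2 × 4 × 2 × 2 × 2 = 64.

64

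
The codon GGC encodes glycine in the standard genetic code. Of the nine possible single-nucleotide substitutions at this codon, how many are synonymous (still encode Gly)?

3

Position 1: none → 0 synonymous.
Position 2: none → 0 synonymous.
Position 3: GGU, GGA, GGG → 3 synonymous.
Total: 0 + 0 + 3 = 3.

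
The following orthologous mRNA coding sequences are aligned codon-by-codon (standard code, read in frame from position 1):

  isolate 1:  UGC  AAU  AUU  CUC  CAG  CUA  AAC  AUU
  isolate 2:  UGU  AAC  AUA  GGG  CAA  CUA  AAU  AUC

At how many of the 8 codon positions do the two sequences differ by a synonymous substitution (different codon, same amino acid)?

6

Codon 1: UGC Cys / UGU Cys — synonymous.
Codon 2: AAU Asn / AAC Asn — synonymous.
Codon 3: AUU Ile / AUA Ile — synonymous.
Codon 4: CUC Leu / GGG Gly — nonsynonymous.
Codon 5: CAG Gln / CAA Gln — synonymous.
Codon 6: CUA Leu / CUA Leu — identical.
Codon 7: AAC Asn / AAU Asn — synonymous.
Codon 8: AUU Ile / AUC Ile — synonymous.
Synonymous differences: 6.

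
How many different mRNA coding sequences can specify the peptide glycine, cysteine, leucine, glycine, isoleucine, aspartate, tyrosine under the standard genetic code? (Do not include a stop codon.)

Gly: 4 codons.
Cys: 2 codons.
Leu: 6 codons.
Gly: 4 codons.
Ile: 3 codons.
Asp: 2 codons.
Tyr: 2 codons.
4 × 2 × 6 × 4 × 3 × 2 × 2 = 2304.

2304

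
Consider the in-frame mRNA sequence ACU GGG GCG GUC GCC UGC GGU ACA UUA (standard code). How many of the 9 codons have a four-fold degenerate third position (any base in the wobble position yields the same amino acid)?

7

Codon 1 ACU (Thr): third position 4-fold.
Codon 2 GGG (Gly): third position 4-fold.
Codon 3 GCG (Ala): third position 4-fold.
Codon 4 GUC (Val): third position 4-fold.
Codon 5 GCC (Ala): third position 4-fold.
Codon 6 UGC (Cys): third position 2-fold.
Codon 7 GGU (Gly): third position 4-fold.
Codon 8 ACA (Thr): third position 4-fold.
Codon 9 UUA (Leu): third position 2-fold.
Four-fold degenerate third positions: 7.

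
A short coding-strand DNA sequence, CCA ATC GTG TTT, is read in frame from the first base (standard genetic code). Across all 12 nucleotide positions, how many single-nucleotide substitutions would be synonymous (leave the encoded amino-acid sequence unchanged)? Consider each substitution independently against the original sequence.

9

Codon 1 (CCA, Pro): 3 synonymous substitutions.
Codon 2 (ATC, Ile): 2 synonymous substitutions.
Codon 3 (GTG, Val): 3 synonymous substitutions.
Codon 4 (TTT, Phe): 1 synonymous substitution.
Total: 3 + 2 + 3 + 1 = 9.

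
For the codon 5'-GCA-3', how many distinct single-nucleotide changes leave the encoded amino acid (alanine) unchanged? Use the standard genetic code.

Position 1: none → 0 synonymous.
Position 2: none → 0 synonymous.
Position 3: GCT, GCC, GCG → 3 synonymous.
Total: 0 + 0 + 3 = 3.

3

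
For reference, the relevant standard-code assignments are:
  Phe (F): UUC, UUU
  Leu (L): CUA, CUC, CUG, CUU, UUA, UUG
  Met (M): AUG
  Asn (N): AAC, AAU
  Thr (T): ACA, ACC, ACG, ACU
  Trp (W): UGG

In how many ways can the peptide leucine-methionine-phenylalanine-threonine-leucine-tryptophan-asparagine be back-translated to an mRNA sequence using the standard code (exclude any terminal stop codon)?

Leu: 6 codons.
Met: 1 codon.
Phe: 2 codons.
Thr: 4 codons.
Leu: 6 codons.
Trp: 1 codon.
Asn: 2 codons.
6 × 1 × 2 × 4 × 6 × 1 × 2 = 576.

576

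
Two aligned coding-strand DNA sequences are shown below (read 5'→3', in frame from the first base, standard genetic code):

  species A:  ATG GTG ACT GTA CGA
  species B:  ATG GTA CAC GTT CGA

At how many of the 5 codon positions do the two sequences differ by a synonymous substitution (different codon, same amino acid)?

2

Codon 1: ATG Met / ATG Met — identical.
Codon 2: GTG Val / GTA Val — synonymous.
Codon 3: ACT Thr / CAC His — nonsynonymous.
Codon 4: GTA Val / GTT Val — synonymous.
Codon 5: CGA Arg / CGA Arg — identical.
Synonymous differences: 2.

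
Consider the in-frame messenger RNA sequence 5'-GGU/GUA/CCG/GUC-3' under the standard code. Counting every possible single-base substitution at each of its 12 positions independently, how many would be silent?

12

Codon 1 (GGU, Gly): 3 synonymous substitutions.
Codon 2 (GUA, Val): 3 synonymous substitutions.
Codon 3 (CCG, Pro): 3 synonymous substitutions.
Codon 4 (GUC, Val): 3 synonymous substitutions.
Total: 3 + 3 + 3 + 3 = 12.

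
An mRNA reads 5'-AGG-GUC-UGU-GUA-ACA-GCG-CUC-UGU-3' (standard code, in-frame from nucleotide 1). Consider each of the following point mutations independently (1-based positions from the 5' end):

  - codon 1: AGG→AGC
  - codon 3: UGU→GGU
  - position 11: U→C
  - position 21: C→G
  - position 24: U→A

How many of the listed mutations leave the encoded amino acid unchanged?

1

Codon 1: AGG (Arg) → AGC (Ser) — missense.
Codon 3: UGU (Cys) → GGU (Gly) — missense.
Codon 4: GUA (Val) → GCA (Ala) — missense.
Codon 7: CUC (Leu) → CUG (Leu) — synonymous.
Codon 8: UGU (Cys) → UGA (Stop) — nonsense.
Synonymous: 1 of 5.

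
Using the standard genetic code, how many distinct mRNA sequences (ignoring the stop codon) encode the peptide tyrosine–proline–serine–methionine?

48

Tyr: 2 codons.
Pro: 4 codons.
Ser: 6 codons.
Met: 1 codon.
2 × 4 × 6 × 1 = 48.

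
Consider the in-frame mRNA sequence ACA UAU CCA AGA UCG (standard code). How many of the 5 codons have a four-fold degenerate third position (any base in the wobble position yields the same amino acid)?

3

Codon 1 ACA (Thr): third position 4-fold.
Codon 2 UAU (Tyr): third position 2-fold.
Codon 3 CCA (Pro): third position 4-fold.
Codon 4 AGA (Arg): third position 2-fold.
Codon 5 UCG (Ser): third position 4-fold.
Four-fold degenerate third positions: 3.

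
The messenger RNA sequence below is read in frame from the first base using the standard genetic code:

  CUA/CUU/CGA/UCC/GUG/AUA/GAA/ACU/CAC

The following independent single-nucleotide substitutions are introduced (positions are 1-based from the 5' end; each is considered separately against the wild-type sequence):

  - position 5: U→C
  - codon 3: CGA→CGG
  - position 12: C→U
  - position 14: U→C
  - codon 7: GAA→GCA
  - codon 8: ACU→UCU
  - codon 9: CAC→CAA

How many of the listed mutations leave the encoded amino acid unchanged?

2

Codon 2: CUU (Leu) → CCU (Pro) — missense.
Codon 3: CGA (Arg) → CGG (Arg) — synonymous.
Codon 4: UCC (Ser) → UCU (Ser) — synonymous.
Codon 5: GUG (Val) → GCG (Ala) — missense.
Codon 7: GAA (Glu) → GCA (Ala) — missense.
Codon 8: ACU (Thr) → UCU (Ser) — missense.
Codon 9: CAC (His) → CAA (Gln) — missense.
Synonymous: 2 of 7.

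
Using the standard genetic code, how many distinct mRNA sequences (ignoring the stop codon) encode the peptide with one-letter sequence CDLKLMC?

Cys: 2 codons.
Asp: 2 codons.
Leu: 6 codons.
Lys: 2 codons.
Leu: 6 codons.
Met: 1 codon.
Cys: 2 codons.
2 × 2 × 6 × 2 × 6 × 1 × 2 = 576.

576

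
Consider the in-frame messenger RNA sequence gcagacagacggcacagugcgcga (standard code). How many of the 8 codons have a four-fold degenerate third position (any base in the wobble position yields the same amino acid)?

4

Codon 1 GCA (Ala): third position 4-fold.
Codon 2 GAC (Asp): third position 2-fold.
Codon 3 AGA (Arg): third position 2-fold.
Codon 4 CGG (Arg): third position 4-fold.
Codon 5 CAC (His): third position 2-fold.
Codon 6 AGU (Ser): third position 2-fold.
Codon 7 GCG (Ala): third position 4-fold.
Codon 8 CGA (Arg): third position 4-fold.
Four-fold degenerate third positions: 4.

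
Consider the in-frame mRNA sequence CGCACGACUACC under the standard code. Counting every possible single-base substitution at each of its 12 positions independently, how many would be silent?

Codon 1 (CGC, Arg): 3 synonymous substitutions.
Codon 2 (ACG, Thr): 3 synonymous substitutions.
Codon 3 (ACU, Thr): 3 synonymous substitutions.
Codon 4 (ACC, Thr): 3 synonymous substitutions.
Total: 3 + 3 + 3 + 3 = 12.

12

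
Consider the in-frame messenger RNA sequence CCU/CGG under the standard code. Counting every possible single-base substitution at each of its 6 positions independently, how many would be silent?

Codon 1 (CCU, Pro): 3 synonymous substitutions.
Codon 2 (CGG, Arg): 4 synonymous substitutions.
Total: 3 + 4 = 7.

7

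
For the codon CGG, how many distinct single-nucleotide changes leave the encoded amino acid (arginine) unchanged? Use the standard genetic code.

4

Position 1: AGG → 1 synonymous.
Position 2: none → 0 synonymous.
Position 3: CGT, CGC, CGA → 3 synonymous.
Total: 1 + 0 + 3 = 4.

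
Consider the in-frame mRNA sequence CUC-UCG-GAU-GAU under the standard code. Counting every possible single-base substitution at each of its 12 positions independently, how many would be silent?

8

Codon 1 (CUC, Leu): 3 synonymous substitutions.
Codon 2 (UCG, Ser): 3 synonymous substitutions.
Codon 3 (GAU, Asp): 1 synonymous substitution.
Codon 4 (GAU, Asp): 1 synonymous substitution.
Total: 3 + 3 + 1 + 1 = 8.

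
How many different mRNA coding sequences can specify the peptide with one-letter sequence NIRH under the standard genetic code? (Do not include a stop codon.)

72

Asn: 2 codons.
Ile: 3 codons.
Arg: 6 codons.
His: 2 codons.
2 × 3 × 6 × 2 = 72.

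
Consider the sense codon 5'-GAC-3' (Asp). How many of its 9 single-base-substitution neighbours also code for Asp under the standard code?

Position 1: none → 0 synonymous.
Position 2: none → 0 synonymous.
Position 3: GAU → 1 synonymous.
Total: 0 + 0 + 1 = 1.

1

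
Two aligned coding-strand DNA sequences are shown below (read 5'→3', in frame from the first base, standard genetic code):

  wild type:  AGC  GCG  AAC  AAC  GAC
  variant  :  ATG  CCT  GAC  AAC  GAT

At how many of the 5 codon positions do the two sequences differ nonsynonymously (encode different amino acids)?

Codon 1: AGC Ser / ATG Met — nonsynonymous.
Codon 2: GCG Ala / CCT Pro — nonsynonymous.
Codon 3: AAC Asn / GAC Asp — nonsynonymous.
Codon 4: AAC Asn / AAC Asn — identical.
Codon 5: GAC Asp / GAT Asp — synonymous.
Nonsynonymous differences: 3.

3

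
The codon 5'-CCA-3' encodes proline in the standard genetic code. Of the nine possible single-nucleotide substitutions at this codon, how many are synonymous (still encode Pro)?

Position 1: none → 0 synonymous.
Position 2: none → 0 synonymous.
Position 3: CCT, CCC, CCG → 3 synonymous.
Total: 0 + 0 + 3 = 3.

3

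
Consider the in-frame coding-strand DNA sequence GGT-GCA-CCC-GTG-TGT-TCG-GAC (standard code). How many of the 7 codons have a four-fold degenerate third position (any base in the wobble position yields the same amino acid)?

Codon 1 GGT (Gly): third position 4-fold.
Codon 2 GCA (Ala): third position 4-fold.
Codon 3 CCC (Pro): third position 4-fold.
Codon 4 GTG (Val): third position 4-fold.
Codon 5 TGT (Cys): third position 2-fold.
Codon 6 TCG (Ser): third position 4-fold.
Codon 7 GAC (Asp): third position 2-fold.
Four-fold degenerate third positions: 5.

5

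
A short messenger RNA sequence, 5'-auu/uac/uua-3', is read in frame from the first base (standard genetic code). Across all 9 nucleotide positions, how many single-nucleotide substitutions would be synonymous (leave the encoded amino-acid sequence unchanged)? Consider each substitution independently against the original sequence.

Codon 1 (AUU, Ile): 2 synonymous substitutions.
Codon 2 (UAC, Tyr): 1 synonymous substitution.
Codon 3 (UUA, Leu): 2 synonymous substitutions.
Total: 2 + 1 + 2 = 5.

5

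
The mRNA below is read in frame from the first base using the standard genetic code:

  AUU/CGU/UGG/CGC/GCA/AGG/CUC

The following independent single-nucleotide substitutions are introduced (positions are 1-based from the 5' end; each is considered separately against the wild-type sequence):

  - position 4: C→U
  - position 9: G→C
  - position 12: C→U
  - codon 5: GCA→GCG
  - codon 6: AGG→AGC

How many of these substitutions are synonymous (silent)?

Codon 2: CGU (Arg) → UGU (Cys) — missense.
Codon 3: UGG (Trp) → UGC (Cys) — missense.
Codon 4: CGC (Arg) → CGU (Arg) — synonymous.
Codon 5: GCA (Ala) → GCG (Ala) — synonymous.
Codon 6: AGG (Arg) → AGC (Ser) — missense.
Synonymous: 2 of 5.

2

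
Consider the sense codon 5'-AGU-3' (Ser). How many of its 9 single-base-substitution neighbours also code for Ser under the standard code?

Position 1: none → 0 synonymous.
Position 2: none → 0 synonymous.
Position 3: AGC → 1 synonymous.
Total: 0 + 0 + 1 = 1.

1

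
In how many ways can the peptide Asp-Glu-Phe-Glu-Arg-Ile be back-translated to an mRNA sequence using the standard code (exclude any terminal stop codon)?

Asp: 2 codons.
Glu: 2 codons.
Phe: 2 codons.
Glu: 2 codons.
Arg: 6 codons.
Ile: 3 codons.
2 × 2 × 2 × 2 × 6 × 3 = 288.

288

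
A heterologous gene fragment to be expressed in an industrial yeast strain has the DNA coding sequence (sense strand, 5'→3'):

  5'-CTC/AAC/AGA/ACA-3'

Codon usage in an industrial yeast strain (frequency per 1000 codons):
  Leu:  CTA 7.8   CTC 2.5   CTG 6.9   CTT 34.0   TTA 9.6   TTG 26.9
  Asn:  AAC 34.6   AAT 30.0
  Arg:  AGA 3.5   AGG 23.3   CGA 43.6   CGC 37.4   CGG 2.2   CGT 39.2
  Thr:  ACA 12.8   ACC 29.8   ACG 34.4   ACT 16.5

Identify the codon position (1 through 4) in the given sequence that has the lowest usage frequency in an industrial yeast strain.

1

Codon 1 CTC (Leu): 2.5 per 1000.
Codon 2 AAC (Asn): 34.6 per 1000.
Codon 3 AGA (Arg): 3.5 per 1000.
Codon 4 ACA (Thr): 12.8 per 1000.
Lowest frequency is 2.5 at codon 1.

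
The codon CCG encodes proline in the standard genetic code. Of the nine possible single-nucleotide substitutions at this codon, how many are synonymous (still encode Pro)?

3

Position 1: none → 0 synonymous.
Position 2: none → 0 synonymous.
Position 3: CCU, CCC, CCA → 3 synonymous.
Total: 0 + 0 + 3 = 3.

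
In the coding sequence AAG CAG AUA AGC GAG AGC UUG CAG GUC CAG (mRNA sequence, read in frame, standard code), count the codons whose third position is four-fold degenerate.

Codon 1 AAG (Lys): third position 2-fold.
Codon 2 CAG (Gln): third position 2-fold.
Codon 3 AUA (Ile): third position 3-fold.
Codon 4 AGC (Ser): third position 2-fold.
Codon 5 GAG (Glu): third position 2-fold.
Codon 6 AGC (Ser): third position 2-fold.
Codon 7 UUG (Leu): third position 2-fold.
Codon 8 CAG (Gln): third position 2-fold.
Codon 9 GUC (Val): third position 4-fold.
Codon 10 CAG (Gln): third position 2-fold.
Four-fold degenerate third positions: 1.

1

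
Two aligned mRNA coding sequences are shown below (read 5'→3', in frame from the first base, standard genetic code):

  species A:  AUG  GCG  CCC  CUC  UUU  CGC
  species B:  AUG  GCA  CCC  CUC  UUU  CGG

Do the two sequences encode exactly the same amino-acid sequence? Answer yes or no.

yes

Codon 1: AUG Met / AUG Met — identical.
Codon 2: GCG Ala / GCA Ala — synonymous.
Codon 3: CCC Pro / CCC Pro — identical.
Codon 4: CUC Leu / CUC Leu — identical.
Codon 5: UUU Phe / UUU Phe — identical.
Codon 6: CGC Arg / CGG Arg — synonymous.
Nonsynonymous differences: 0 → same protein.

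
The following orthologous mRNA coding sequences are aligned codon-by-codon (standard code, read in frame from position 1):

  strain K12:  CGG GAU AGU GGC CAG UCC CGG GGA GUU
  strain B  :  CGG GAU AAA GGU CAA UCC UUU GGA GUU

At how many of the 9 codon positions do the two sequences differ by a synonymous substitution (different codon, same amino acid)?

2

Codon 1: CGG Arg / CGG Arg — identical.
Codon 2: GAU Asp / GAU Asp — identical.
Codon 3: AGU Ser / AAA Lys — nonsynonymous.
Codon 4: GGC Gly / GGU Gly — synonymous.
Codon 5: CAG Gln / CAA Gln — synonymous.
Codon 6: UCC Ser / UCC Ser — identical.
Codon 7: CGG Arg / UUU Phe — nonsynonymous.
Codon 8: GGA Gly / GGA Gly — identical.
Codon 9: GUU Val / GUU Val — identical.
Synonymous differences: 2.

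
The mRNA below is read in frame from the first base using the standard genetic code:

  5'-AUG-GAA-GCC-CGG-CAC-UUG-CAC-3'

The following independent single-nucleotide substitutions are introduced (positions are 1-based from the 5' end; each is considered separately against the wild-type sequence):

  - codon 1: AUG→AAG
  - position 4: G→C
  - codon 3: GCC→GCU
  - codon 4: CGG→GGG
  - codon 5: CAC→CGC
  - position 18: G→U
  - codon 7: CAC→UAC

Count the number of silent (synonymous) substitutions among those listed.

1

Codon 1: AUG (Met) → AAG (Lys) — missense.
Codon 2: GAA (Glu) → CAA (Gln) — missense.
Codon 3: GCC (Ala) → GCU (Ala) — synonymous.
Codon 4: CGG (Arg) → GGG (Gly) — missense.
Codon 5: CAC (His) → CGC (Arg) — missense.
Codon 6: UUG (Leu) → UUU (Phe) — missense.
Codon 7: CAC (His) → UAC (Tyr) — missense.
Synonymous: 1 of 7.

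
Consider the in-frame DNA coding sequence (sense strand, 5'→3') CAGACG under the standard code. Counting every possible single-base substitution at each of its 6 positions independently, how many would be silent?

4

Codon 1 (CAG, Gln): 1 synonymous substitution.
Codon 2 (ACG, Thr): 3 synonymous substitutions.
Total: 1 + 3 = 4.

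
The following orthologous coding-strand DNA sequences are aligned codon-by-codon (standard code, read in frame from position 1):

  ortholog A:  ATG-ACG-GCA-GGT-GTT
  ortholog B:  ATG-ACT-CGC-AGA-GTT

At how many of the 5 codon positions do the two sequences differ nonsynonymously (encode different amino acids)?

Codon 1: ATG Met / ATG Met — identical.
Codon 2: ACG Thr / ACT Thr — synonymous.
Codon 3: GCA Ala / CGC Arg — nonsynonymous.
Codon 4: GGT Gly / AGA Arg — nonsynonymous.
Codon 5: GTT Val / GTT Val — identical.
Nonsynonymous differences: 2.

2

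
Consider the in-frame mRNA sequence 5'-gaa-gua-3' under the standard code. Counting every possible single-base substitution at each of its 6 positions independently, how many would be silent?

4

Codon 1 (GAA, Glu): 1 synonymous substitution.
Codon 2 (GUA, Val): 3 synonymous substitutions.
Total: 1 + 3 = 4.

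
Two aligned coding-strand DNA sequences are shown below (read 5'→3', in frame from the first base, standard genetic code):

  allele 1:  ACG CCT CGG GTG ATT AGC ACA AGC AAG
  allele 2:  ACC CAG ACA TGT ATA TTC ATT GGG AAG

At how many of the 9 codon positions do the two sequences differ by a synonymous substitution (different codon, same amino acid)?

2

Codon 1: ACG Thr / ACC Thr — synonymous.
Codon 2: CCT Pro / CAG Gln — nonsynonymous.
Codon 3: CGG Arg / ACA Thr — nonsynonymous.
Codon 4: GTG Val / TGT Cys — nonsynonymous.
Codon 5: ATT Ile / ATA Ile — synonymous.
Codon 6: AGC Ser / TTC Phe — nonsynonymous.
Codon 7: ACA Thr / ATT Ile — nonsynonymous.
Codon 8: AGC Ser / GGG Gly — nonsynonymous.
Codon 9: AAG Lys / AAG Lys — identical.
Synonymous differences: 2.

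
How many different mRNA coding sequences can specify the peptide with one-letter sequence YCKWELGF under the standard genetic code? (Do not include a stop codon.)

Tyr: 2 codons.
Cys: 2 codons.
Lys: 2 codons.
Trp: 1 codon.
Glu: 2 codons.
Leu: 6 codons.
Gly: 4 codons.
Phe: 2 codons.
2 × 2 × 2 × 1 × 2 × 6 × 4 × 2 = 768.

768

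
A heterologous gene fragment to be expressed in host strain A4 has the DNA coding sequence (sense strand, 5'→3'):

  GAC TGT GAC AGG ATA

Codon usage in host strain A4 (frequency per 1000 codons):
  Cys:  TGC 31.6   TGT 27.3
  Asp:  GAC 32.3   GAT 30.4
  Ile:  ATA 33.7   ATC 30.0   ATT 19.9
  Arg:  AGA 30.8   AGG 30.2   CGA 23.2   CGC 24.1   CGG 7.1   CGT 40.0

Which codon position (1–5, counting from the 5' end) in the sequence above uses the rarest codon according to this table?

Codon 1 GAC (Asp): 32.3 per 1000.
Codon 2 TGT (Cys): 27.3 per 1000.
Codon 3 GAC (Asp): 32.3 per 1000.
Codon 4 AGG (Arg): 30.2 per 1000.
Codon 5 ATA (Ile): 33.7 per 1000.
Lowest frequency is 27.3 at codon 2.

2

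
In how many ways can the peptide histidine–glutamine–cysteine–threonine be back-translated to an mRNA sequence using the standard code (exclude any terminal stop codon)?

His: 2 codons.
Gln: 2 codons.
Cys: 2 codons.
Thr: 4 codons.
2 × 2 × 2 × 4 = 32.

32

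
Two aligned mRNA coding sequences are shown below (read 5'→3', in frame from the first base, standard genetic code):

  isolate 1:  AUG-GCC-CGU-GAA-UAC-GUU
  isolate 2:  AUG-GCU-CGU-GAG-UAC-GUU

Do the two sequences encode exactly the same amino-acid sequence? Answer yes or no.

Codon 1: AUG Met / AUG Met — identical.
Codon 2: GCC Ala / GCU Ala — synonymous.
Codon 3: CGU Arg / CGU Arg — identical.
Codon 4: GAA Glu / GAG Glu — synonymous.
Codon 5: UAC Tyr / UAC Tyr — identical.
Codon 6: GUU Val / GUU Val — identical.
Nonsynonymous differences: 0 → same protein.

yes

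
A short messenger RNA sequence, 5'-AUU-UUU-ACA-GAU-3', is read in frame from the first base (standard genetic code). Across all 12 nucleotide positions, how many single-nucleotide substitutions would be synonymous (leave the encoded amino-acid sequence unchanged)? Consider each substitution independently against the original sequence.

7

Codon 1 (AUU, Ile): 2 synonymous substitutions.
Codon 2 (UUU, Phe): 1 synonymous substitution.
Codon 3 (ACA, Thr): 3 synonymous substitutions.
Codon 4 (GAU, Asp): 1 synonymous substitution.
Total: 2 + 1 + 3 + 1 = 7.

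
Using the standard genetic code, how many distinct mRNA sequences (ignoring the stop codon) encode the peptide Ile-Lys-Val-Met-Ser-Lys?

288

Ile: 3 codons.
Lys: 2 codons.
Val: 4 codons.
Met: 1 codon.
Ser: 6 codons.
Lys: 2 codons.
3 × 2 × 4 × 1 × 6 × 2 = 288.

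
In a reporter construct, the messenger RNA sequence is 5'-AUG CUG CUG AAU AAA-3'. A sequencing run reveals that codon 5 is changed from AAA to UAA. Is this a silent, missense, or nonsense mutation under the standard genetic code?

Position 13 falls in codon 5: AAA → Lys.
After the substitution the codon is UAA → Stop.
The new codon is a stop codon, so this is a nonsense mutation.

nonsense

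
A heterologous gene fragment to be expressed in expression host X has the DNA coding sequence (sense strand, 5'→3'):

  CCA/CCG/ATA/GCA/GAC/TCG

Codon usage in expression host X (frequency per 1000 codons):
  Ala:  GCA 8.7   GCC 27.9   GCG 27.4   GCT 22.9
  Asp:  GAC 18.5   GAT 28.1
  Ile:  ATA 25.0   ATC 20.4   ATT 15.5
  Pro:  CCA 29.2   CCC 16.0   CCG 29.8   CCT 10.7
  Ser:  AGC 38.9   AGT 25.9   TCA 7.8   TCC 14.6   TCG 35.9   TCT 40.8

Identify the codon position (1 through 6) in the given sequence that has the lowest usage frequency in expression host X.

Codon 1 CCA (Pro): 29.2 per 1000.
Codon 2 CCG (Pro): 29.8 per 1000.
Codon 3 ATA (Ile): 25.0 per 1000.
Codon 4 GCA (Ala): 8.7 per 1000.
Codon 5 GAC (Asp): 18.5 per 1000.
Codon 6 TCG (Ser): 35.9 per 1000.
Lowest frequency is 8.7 at codon 4.

4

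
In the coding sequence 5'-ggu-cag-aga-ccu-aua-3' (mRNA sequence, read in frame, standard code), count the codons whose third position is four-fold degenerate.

Codon 1 GGU (Gly): third position 4-fold.
Codon 2 CAG (Gln): third position 2-fold.
Codon 3 AGA (Arg): third position 2-fold.
Codon 4 CCU (Pro): third position 4-fold.
Codon 5 AUA (Ile): third position 3-fold.
Four-fold degenerate third positions: 2.

2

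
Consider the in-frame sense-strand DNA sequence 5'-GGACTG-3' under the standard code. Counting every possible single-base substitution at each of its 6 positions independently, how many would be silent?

7

Codon 1 (GGA, Gly): 3 synonymous substitutions.
Codon 2 (CTG, Leu): 4 synonymous substitutions.
Total: 3 + 4 = 7.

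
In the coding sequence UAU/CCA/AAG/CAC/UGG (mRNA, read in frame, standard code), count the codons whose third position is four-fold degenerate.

1

Codon 1 UAU (Tyr): third position 2-fold.
Codon 2 CCA (Pro): third position 4-fold.
Codon 3 AAG (Lys): third position 2-fold.
Codon 4 CAC (His): third position 2-fold.
Codon 5 UGG (Trp): third position 1-fold.
Four-fold degenerate third positions: 1.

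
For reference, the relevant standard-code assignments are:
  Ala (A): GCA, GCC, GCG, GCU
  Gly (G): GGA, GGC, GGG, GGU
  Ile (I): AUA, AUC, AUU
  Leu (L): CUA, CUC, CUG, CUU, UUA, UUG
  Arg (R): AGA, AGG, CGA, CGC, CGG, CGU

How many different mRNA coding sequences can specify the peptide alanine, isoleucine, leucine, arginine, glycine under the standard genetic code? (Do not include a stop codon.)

1728

Ala: 4 codons.
Ile: 3 codons.
Leu: 6 codons.
Arg: 6 codons.
Gly: 4 codons.
4 × 3 × 6 × 6 × 4 = 1728.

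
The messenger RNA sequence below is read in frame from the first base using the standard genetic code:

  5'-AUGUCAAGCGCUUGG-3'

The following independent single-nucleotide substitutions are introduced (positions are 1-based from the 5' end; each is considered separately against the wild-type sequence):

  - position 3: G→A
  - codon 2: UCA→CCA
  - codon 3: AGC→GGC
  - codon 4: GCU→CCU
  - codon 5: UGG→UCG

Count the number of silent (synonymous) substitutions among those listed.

0

Codon 1: AUG (Met) → AUA (Ile) — missense.
Codon 2: UCA (Ser) → CCA (Pro) — missense.
Codon 3: AGC (Ser) → GGC (Gly) — missense.
Codon 4: GCU (Ala) → CCU (Pro) — missense.
Codon 5: UGG (Trp) → UCG (Ser) — missense.
Synonymous: 0 of 5.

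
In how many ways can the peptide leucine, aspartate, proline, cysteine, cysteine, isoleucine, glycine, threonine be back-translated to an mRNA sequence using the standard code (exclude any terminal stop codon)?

9216

Leu: 6 codons.
Asp: 2 codons.
Pro: 4 codons.
Cys: 2 codons.
Cys: 2 codons.
Ile: 3 codons.
Gly: 4 codons.
Thr: 4 codons.
6 × 2 × 4 × 2 × 2 × 3 × 4 × 4 = 9216.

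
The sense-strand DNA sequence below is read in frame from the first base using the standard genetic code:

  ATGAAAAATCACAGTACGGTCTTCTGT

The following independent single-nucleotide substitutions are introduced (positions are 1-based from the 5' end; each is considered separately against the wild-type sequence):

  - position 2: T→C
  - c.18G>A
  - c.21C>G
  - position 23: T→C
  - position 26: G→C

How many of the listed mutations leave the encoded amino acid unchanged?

2

Codon 1: ATG (Met) → ACG (Thr) — missense.
Codon 6: ACG (Thr) → ACA (Thr) — synonymous.
Codon 7: GTC (Val) → GTG (Val) — synonymous.
Codon 8: TTC (Phe) → TCC (Ser) — missense.
Codon 9: TGT (Cys) → TCT (Ser) — missense.
Synonymous: 2 of 5.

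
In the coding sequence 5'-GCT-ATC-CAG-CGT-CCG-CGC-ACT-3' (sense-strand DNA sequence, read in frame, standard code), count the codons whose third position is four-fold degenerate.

5

Codon 1 GCT (Ala): third position 4-fold.
Codon 2 ATC (Ile): third position 3-fold.
Codon 3 CAG (Gln): third position 2-fold.
Codon 4 CGT (Arg): third position 4-fold.
Codon 5 CCG (Pro): third position 4-fold.
Codon 6 CGC (Arg): third position 4-fold.
Codon 7 ACT (Thr): third position 4-fold.
Four-fold degenerate third positions: 5.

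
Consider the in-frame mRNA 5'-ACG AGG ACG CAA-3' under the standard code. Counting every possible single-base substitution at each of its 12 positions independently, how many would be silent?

Codon 1 (ACG, Thr): 3 synonymous substitutions.
Codon 2 (AGG, Arg): 2 synonymous substitutions.
Codon 3 (ACG, Thr): 3 synonymous substitutions.
Codon 4 (CAA, Gln): 1 synonymous substitution.
Total: 3 + 2 + 3 + 1 = 9.

9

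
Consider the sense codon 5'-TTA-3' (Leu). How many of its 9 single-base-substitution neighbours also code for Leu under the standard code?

2

Position 1: CTA → 1 synonymous.
Position 2: none → 0 synonymous.
Position 3: TTG → 1 synonymous.
Total: 1 + 0 + 1 = 2.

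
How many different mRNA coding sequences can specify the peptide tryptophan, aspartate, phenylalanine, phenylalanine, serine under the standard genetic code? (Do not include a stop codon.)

48

Trp: 1 codon.
Asp: 2 codons.
Phe: 2 codons.
Phe: 2 codons.
Ser: 6 codons.
1 × 2 × 2 × 2 × 6 = 48.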